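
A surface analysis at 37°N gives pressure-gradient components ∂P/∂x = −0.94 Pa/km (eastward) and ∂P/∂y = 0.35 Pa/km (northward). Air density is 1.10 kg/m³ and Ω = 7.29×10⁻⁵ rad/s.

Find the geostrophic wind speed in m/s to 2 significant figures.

Coriolis parameter at 37°N:
f = 2Ω sin φ = 2 × 7.29×10⁻⁵ × sin 37° = 8.77×10⁻⁵ s⁻¹
Component geostrophic relations (x east, y north):
u_g = −(1/(fρ)) ∂P/∂y,  v_g = (1/(fρ)) ∂P/∂x
u_g = −(0.35×10⁻³)/(8.77×10⁻⁵ × 1.10) = −3.63 m/s;  v_g = (−0.94×10⁻³)/(8.77×10⁻⁵ × 1.10) = −9.74 m/s
|V_g| = √(u_g² + v_g²) = 10.4 m/s

10 m/s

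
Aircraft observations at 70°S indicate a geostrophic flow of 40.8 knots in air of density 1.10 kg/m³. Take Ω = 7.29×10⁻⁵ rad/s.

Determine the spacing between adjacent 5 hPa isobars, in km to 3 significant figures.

Coriolis parameter at 70°S:
f = 2Ω sin φ = 2 × 7.29×10⁻⁵ × sin 70° = 1.37×10⁻⁴ s⁻¹
Wind speed in SI: 40.8 knots = 21.0 m/s
Geostrophic balance rearranged: |∂P/∂n| = f ρ V_g
|∂P/∂n| = 1.37×10⁻⁴ × 1.10 × 21.0 = 3.16×10⁻³ Pa/m
Isobar spacing: Δn = ΔP/|∂P/∂n| = 500 Pa / 3.16×10⁻³ Pa/m = 158065 m ≈ 158 km

158 km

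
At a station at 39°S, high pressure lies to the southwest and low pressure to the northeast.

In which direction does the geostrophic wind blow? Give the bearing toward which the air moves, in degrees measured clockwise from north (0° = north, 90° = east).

315°

The pressure-gradient force points toward the northeast (bearing 045°).
Geostrophic balance: in the Southern Hemisphere the Coriolis force deflects motion to the left, so the geostrophic wind blows 90° to the left of the pressure-gradient force (low pressure on the right).
Rotating 045° by 90° counterclockwise gives 315° — the wind blows toward the northwest.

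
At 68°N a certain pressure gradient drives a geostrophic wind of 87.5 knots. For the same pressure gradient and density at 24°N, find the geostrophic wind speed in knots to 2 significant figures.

With the same pressure gradient and density, V_g ∝ 1/f ∝ 1/sin φ.
V₂ = V₁ · sin φ₁ / sin φ₂ = 87.5 × sin 68° / sin 24°
V₂ = 87.5 × 0.9272/0.4067 = 200 knots

200 knots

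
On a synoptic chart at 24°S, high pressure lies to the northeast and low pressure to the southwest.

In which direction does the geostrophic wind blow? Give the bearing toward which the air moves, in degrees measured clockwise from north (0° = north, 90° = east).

The pressure-gradient force points toward the southwest (bearing 225°).
Geostrophic balance: in the Southern Hemisphere the Coriolis force deflects motion to the left, so the geostrophic wind blows 90° to the left of the pressure-gradient force (low pressure on the right).
Rotating 225° by 90° counterclockwise gives 135° — the wind blows toward the southeast.

135°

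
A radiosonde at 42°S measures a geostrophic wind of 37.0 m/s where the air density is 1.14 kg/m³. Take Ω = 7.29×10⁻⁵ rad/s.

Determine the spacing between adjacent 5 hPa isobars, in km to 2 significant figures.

120 km

Coriolis parameter at 42°S:
f = 2Ω sin φ = 2 × 7.29×10⁻⁵ × sin 42° = 9.76×10⁻⁵ s⁻¹
Geostrophic balance rearranged: |∂P/∂n| = f ρ V_g
|∂P/∂n| = 9.76×10⁻⁵ × 1.14 × 37.0 = 4.12×10⁻³ Pa/m
Isobar spacing: Δn = ΔP/|∂P/∂n| = 500 Pa / 4.12×10⁻³ Pa/m = 121505 m ≈ 120 km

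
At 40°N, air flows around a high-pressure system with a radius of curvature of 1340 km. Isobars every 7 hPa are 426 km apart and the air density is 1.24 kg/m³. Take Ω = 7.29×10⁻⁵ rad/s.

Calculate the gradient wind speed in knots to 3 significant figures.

31.6 knots

Coriolis parameter at 40°N:
f = 2Ω sin φ = 2 × 7.29×10⁻⁵ × sin 40° = 9.37×10⁻⁵ s⁻¹
Pressure gradient: |∂P/∂n| = 700 Pa / 426000 m = 1.64×10⁻³ Pa/m
Geostrophic speed: V_g = |∂P/∂n|/(fρ) = 1.64×10⁻³/(9.37×10⁻⁵ × 1.24) = 14.1 m/s
Around a high, pressure-gradient force acts outward with centrifugal, so Coriolis balances both:
fV = (1/ρ)|∂P/∂n| + V²/R  →  V² − fR·V + fR·V_g = 0
With fR = 9.37×10⁻⁵ × 1340×10³ m = 126 m/s:
V = [fR − √((fR)² − 4 fR V_g)]/2 = [126 − √(126² − 4×126×14.1)]/2 = 16.2 m/s
Supergeostrophic (V > V_g = 14.1 m/s), as expected around a high.
Converting: 16.2 m/s × 1.944 = 31.6 knots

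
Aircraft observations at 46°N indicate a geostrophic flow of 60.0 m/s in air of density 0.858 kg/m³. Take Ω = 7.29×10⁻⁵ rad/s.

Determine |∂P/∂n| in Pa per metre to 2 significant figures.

Coriolis parameter at 46°N:
f = 2Ω sin φ = 2 × 7.29×10⁻⁵ × sin 46° = 1.05×10⁻⁴ s⁻¹
Geostrophic balance rearranged: |∂P/∂n| = f ρ V_g
|∂P/∂n| = 1.05×10⁻⁴ × 0.858 × 60.0 = 5.40×10⁻³ Pa/m

5.4×10⁻³ Pa/m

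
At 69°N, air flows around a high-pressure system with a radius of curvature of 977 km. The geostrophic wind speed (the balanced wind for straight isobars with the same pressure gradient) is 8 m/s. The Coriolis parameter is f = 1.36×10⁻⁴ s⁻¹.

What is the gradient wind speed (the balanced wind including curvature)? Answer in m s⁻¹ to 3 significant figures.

8.55 m s⁻¹

Around a high, pressure-gradient force acts outward with centrifugal, so Coriolis balances both:
fV = (1/ρ)|∂P/∂n| + V²/R  →  V² − fR·V + fR·V_g = 0
With fR = 1.36×10⁻⁴ × 977×10³ m = 133 m/s:
V = [fR − √((fR)² − 4 fR V_g)]/2 = [133 − √(133² − 4×133×8)]/2 = 8.55 m/s
Supergeostrophic (V > V_g = 8 m/s), as expected around a high.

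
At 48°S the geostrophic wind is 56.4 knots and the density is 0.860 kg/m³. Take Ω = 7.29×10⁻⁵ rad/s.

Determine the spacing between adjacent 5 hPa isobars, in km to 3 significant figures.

185 km

Coriolis parameter at 48°S:
f = 2Ω sin φ = 2 × 7.29×10⁻⁵ × sin 48° = 1.08×10⁻⁴ s⁻¹
Wind speed in SI: 56.4 knots = 29.0 m/s
Geostrophic balance rearranged: |∂P/∂n| = f ρ V_g
|∂P/∂n| = 1.08×10⁻⁴ × 0.860 × 29.0 = 2.70×10⁻³ Pa/m
Isobar spacing: Δn = ΔP/|∂P/∂n| = 500 Pa / 2.70×10⁻³ Pa/m = 184937 m ≈ 185 km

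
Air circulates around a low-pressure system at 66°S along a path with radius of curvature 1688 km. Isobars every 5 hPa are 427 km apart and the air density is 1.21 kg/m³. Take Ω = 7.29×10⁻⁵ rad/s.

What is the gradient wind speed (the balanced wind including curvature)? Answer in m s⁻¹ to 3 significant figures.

Coriolis parameter at 66°S:
f = 2Ω sin φ = 2 × 7.29×10⁻⁵ × sin 66° = 1.33×10⁻⁴ s⁻¹
Pressure gradient: |∂P/∂n| = 500 Pa / 427000 m = 1.17×10⁻³ Pa/m
Geostrophic speed: V_g = |∂P/∂n|/(fρ) = 1.17×10⁻³/(1.33×10⁻⁴ × 1.21) = 7.27 m/s
Around a low, centrifugal force acts outward with Coriolis, so pressure-gradient force balances both:
(1/ρ)|∂P/∂n| = fV + V²/R  →  V² + fR·V − fR·V_g = 0
With fR = 1.33×10⁻⁴ × 1688×10³ m = 225 m/s:
V = [−fR + √((fR)² + 4 fR V_g)]/2 = [−225 + √(225² + 4×225×7.27)]/2 = 7.04 m/s
Subgeostrophic (V < V_g = 7.27 m/s), as expected around a low.

7.04 m s⁻¹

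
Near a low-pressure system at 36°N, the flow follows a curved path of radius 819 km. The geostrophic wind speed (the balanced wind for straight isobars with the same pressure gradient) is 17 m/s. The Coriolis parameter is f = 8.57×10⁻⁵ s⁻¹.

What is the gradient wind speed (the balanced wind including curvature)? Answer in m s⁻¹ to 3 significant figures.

Around a low, centrifugal force acts outward with Coriolis, so pressure-gradient force balances both:
(1/ρ)|∂P/∂n| = fV + V²/R  →  V² + fR·V − fR·V_g = 0
With fR = 8.57×10⁻⁵ × 819×10³ m = 70.2 m/s:
V = [−fR + √((fR)² + 4 fR V_g)]/2 = [−70.2 + √(70.2² + 4×70.2×17)]/2 = 14.1 m/s
Subgeostrophic (V < V_g = 17 m/s), as expected around a low.

14.1 m s⁻¹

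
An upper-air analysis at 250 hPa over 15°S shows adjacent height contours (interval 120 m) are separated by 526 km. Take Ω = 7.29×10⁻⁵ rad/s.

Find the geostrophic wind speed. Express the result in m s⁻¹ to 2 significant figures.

Coriolis parameter at 15°S:
f = 2Ω sin φ = 2 × 7.29×10⁻⁵ × sin 15° = 3.77×10⁻⁵ s⁻¹
Height gradient: |∂Z/∂n| = 120 m / 526000 m = 2.28×10⁻⁴
On a pressure surface, geostrophic balance gives V_g = (g/f)|∂Z/∂n|:
V_g = 9.81 × 2.28×10⁻⁴ / 3.77×10⁻⁵ = 59.3 m/s

59 m s⁻¹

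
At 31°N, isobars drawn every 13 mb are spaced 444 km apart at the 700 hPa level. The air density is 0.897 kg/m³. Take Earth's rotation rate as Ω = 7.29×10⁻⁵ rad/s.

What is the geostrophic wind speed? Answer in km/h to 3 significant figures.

156 km/h

Coriolis parameter at 31°N:
f = 2Ω sin φ = 2 × 7.29×10⁻⁵ × sin 31° = 7.51×10⁻⁵ s⁻¹
Pressure gradient: |∂P/∂n| = 1300 Pa / 444000 m = 2.93×10⁻³ Pa/m
Geostrophic balance (pressure-gradient force = Coriolis force):
V_g = (1/(fρ)) |∂P/∂n| = 2.93×10⁻³ / (7.51×10⁻⁵ × 0.897) = 43.5 m/s
Converting: 43.5 m/s × 3.6 = 156 km/h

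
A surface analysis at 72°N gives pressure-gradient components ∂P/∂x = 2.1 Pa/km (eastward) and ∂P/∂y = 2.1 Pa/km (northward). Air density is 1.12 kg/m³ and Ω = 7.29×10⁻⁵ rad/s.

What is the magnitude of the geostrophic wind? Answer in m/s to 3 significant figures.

19.1 m/s

Coriolis parameter at 72°N:
f = 2Ω sin φ = 2 × 7.29×10⁻⁵ × sin 72° = 1.39×10⁻⁴ s⁻¹
Component geostrophic relations (x east, y north):
u_g = −(1/(fρ)) ∂P/∂y,  v_g = (1/(fρ)) ∂P/∂x
u_g = −(2.1×10⁻³)/(1.39×10⁻⁴ × 1.12) = −13.5 m/s;  v_g = (2.1×10⁻³)/(1.39×10⁻⁴ × 1.12) = 13.5 m/s
|V_g| = √(u_g² + v_g²) = 19.1 m/s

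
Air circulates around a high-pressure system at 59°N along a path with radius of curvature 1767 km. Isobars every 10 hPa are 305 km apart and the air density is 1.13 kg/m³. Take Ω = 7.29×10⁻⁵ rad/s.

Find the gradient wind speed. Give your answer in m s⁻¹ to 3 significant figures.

26.4 m s⁻¹

Coriolis parameter at 59°N:
f = 2Ω sin φ = 2 × 7.29×10⁻⁵ × sin 59° = 1.25×10⁻⁴ s⁻¹
Pressure gradient: |∂P/∂n| = 1000 Pa / 305000 m = 3.28×10⁻³ Pa/m
Geostrophic speed: V_g = |∂P/∂n|/(fρ) = 3.28×10⁻³/(1.25×10⁻⁴ × 1.13) = 23.2 m/s
Around a high, pressure-gradient force acts outward with centrifugal, so Coriolis balances both:
fV = (1/ρ)|∂P/∂n| + V²/R  →  V² − fR·V + fR·V_g = 0
With fR = 1.25×10⁻⁴ × 1767×10³ m = 221 m/s:
V = [fR − √((fR)² − 4 fR V_g)]/2 = [221 − √(221² − 4×221×23.2)]/2 = 26.4 m/s
Supergeostrophic (V > V_g = 23.2 m/s), as expected around a high.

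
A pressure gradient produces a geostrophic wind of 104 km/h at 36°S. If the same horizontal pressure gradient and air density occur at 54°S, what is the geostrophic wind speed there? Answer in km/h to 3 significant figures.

75.6 km/h

With the same pressure gradient and density, V_g ∝ 1/f ∝ 1/sin φ.
V₂ = V₁ · sin φ₁ / sin φ₂ = 104 × sin 36° / sin 54°
V₂ = 104 × 0.5878/0.8090 = 75.6 km/h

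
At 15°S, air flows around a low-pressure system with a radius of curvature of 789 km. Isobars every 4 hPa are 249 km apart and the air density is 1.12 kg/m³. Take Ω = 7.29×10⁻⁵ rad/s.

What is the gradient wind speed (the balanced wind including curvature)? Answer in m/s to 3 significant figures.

Coriolis parameter at 15°S:
f = 2Ω sin φ = 2 × 7.29×10⁻⁵ × sin 15° = 3.77×10⁻⁵ s⁻¹
Pressure gradient: |∂P/∂n| = 400 Pa / 249000 m = 1.61×10⁻³ Pa/m
Geostrophic speed: V_g = |∂P/∂n|/(fρ) = 1.61×10⁻³/(3.77×10⁻⁵ × 1.12) = 38.0 m/s
Around a low, centrifugal force acts outward with Coriolis, so pressure-gradient force balances both:
(1/ρ)|∂P/∂n| = fV + V²/R  →  V² + fR·V − fR·V_g = 0
With fR = 3.77×10⁻⁵ × 789×10³ m = 29.8 m/s:
V = [−fR + √((fR)² + 4 fR V_g)]/2 = [−29.8 + √(29.8² + 4×29.8×38)]/2 = 21.9 m/s
Subgeostrophic (V < V_g = 38 m/s), as expected around a low.

21.9 m/s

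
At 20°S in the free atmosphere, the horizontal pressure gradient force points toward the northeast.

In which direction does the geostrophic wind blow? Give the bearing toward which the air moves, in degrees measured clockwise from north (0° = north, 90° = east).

315°

The pressure-gradient force points toward the northeast (bearing 045°).
Geostrophic balance: in the Southern Hemisphere the Coriolis force deflects motion to the left, so the geostrophic wind blows 90° to the left of the pressure-gradient force (low pressure on the right).
Rotating 045° by 90° counterclockwise gives 315° — the wind blows toward the northwest.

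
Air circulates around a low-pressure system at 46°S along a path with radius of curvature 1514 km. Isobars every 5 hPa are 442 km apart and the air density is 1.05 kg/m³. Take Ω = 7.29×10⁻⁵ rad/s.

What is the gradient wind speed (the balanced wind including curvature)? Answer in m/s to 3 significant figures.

Coriolis parameter at 46°S:
f = 2Ω sin φ = 2 × 7.29×10⁻⁵ × sin 46° = 1.05×10⁻⁴ s⁻¹
Pressure gradient: |∂P/∂n| = 500 Pa / 442000 m = 1.13×10⁻³ Pa/m
Geostrophic speed: V_g = |∂P/∂n|/(fρ) = 1.13×10⁻³/(1.05×10⁻⁴ × 1.05) = 10.3 m/s
Around a low, centrifugal force acts outward with Coriolis, so pressure-gradient force balances both:
(1/ρ)|∂P/∂n| = fV + V²/R  →  V² + fR·V − fR·V_g = 0
With fR = 1.05×10⁻⁴ × 1514×10³ m = 159 m/s:
V = [−fR + √((fR)² + 4 fR V_g)]/2 = [−159 + √(159² + 4×159×10.3)]/2 = 9.68 m/s
Subgeostrophic (V < V_g = 10.3 m/s), as expected around a low.

9.68 m/s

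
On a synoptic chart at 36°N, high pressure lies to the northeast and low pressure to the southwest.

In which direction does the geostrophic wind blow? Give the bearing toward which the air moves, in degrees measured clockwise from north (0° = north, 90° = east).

The pressure-gradient force points toward the southwest (bearing 225°).
Geostrophic balance: in the Northern Hemisphere the Coriolis force deflects motion to the right, so the geostrophic wind blows 90° to the right of the pressure-gradient force (low pressure on the left).
Rotating 225° by 90° clockwise gives 315° — the wind blows toward the northwest.

315°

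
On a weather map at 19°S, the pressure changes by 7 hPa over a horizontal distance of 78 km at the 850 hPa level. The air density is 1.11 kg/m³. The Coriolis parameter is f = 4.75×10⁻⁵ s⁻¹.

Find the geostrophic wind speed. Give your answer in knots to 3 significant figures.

Pressure gradient: |∂P/∂n| = 700 Pa / 78000 m = 8.97×10⁻³ Pa/m
Geostrophic balance (pressure-gradient force = Coriolis force):
V_g = (1/(fρ)) |∂P/∂n| = 8.97×10⁻³ / (4.75×10⁻⁵ × 1.11) = 170 m/s
Converting: 170 m/s × 1.944 = 331 knots

331 knots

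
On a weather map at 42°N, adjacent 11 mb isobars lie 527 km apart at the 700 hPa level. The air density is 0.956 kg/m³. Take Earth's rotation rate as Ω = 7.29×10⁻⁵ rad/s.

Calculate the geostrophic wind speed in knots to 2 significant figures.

Coriolis parameter at 42°N:
f = 2Ω sin φ = 2 × 7.29×10⁻⁵ × sin 42° = 9.76×10⁻⁵ s⁻¹
Pressure gradient: |∂P/∂n| = 1100 Pa / 527000 m = 2.09×10⁻³ Pa/m
Geostrophic balance (pressure-gradient force = Coriolis force):
V_g = (1/(fρ)) |∂P/∂n| = 2.09×10⁻³ / (9.76×10⁻⁵ × 0.956) = 22.4 m/s
Converting: 22.4 m/s × 1.944 = 44 knots

44 knots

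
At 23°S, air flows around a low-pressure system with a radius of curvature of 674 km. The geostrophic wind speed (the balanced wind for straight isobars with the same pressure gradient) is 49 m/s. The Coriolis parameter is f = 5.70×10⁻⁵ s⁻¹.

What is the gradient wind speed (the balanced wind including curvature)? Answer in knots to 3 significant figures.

Around a low, centrifugal force acts outward with Coriolis, so pressure-gradient force balances both:
(1/ρ)|∂P/∂n| = fV + V²/R  →  V² + fR·V − fR·V_g = 0
With fR = 5.70×10⁻⁵ × 674×10³ m = 38.4 m/s:
V = [−fR + √((fR)² + 4 fR V_g)]/2 = [−38.4 + √(38.4² + 4×38.4×49)]/2 = 28.2 m/s
Subgeostrophic (V < V_g = 49 m/s), as expected around a low.
Converting: 28.2 m/s × 1.944 = 54.9 knots

54.9 knots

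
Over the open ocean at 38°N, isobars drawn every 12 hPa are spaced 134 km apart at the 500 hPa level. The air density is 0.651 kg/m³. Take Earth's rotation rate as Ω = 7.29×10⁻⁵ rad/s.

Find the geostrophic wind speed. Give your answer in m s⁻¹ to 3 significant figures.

153 m s⁻¹

Coriolis parameter at 38°N:
f = 2Ω sin φ = 2 × 7.29×10⁻⁵ × sin 38° = 8.98×10⁻⁵ s⁻¹
Pressure gradient: |∂P/∂n| = 1200 Pa / 134000 m = 8.96×10⁻³ Pa/m
Geostrophic balance (pressure-gradient force = Coriolis force):
V_g = (1/(fρ)) |∂P/∂n| = 8.96×10⁻³ / (8.98×10⁻⁵ × 0.651) = 153 m/s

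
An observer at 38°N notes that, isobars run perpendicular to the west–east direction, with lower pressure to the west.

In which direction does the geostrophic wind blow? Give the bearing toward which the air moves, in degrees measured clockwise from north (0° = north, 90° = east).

The pressure-gradient force points toward the west (bearing 270°).
Geostrophic balance: in the Northern Hemisphere the Coriolis force deflects motion to the right, so the geostrophic wind blows 90° to the right of the pressure-gradient force (low pressure on the left).
Rotating 270° by 90° clockwise gives 000° — the wind blows toward the north.

000°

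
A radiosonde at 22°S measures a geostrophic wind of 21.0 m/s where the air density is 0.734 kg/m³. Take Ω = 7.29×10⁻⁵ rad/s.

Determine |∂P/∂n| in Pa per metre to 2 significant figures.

8.4×10⁻⁴ Pa/m

Coriolis parameter at 22°S:
f = 2Ω sin φ = 2 × 7.29×10⁻⁵ × sin 22° = 5.46×10⁻⁵ s⁻¹
Geostrophic balance rearranged: |∂P/∂n| = f ρ V_g
|∂P/∂n| = 5.46×10⁻⁵ × 0.734 × 21.0 = 8.42×10⁻⁴ Pa/m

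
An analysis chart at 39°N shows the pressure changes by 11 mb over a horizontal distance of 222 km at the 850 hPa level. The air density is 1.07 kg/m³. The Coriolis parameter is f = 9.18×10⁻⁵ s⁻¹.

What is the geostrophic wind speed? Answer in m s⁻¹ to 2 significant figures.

50 m s⁻¹

Pressure gradient: |∂P/∂n| = 1100 Pa / 222000 m = 4.95×10⁻³ Pa/m
Geostrophic balance (pressure-gradient force = Coriolis force):
V_g = (1/(fρ)) |∂P/∂n| = 4.95×10⁻³ / (9.18×10⁻⁵ × 1.07) = 50.4 m/s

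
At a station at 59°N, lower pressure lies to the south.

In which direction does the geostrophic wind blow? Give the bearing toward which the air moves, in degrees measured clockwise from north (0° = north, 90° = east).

270°

The pressure-gradient force points toward the south (bearing 180°).
Geostrophic balance: in the Northern Hemisphere the Coriolis force deflects motion to the right, so the geostrophic wind blows 90° to the right of the pressure-gradient force (low pressure on the left).
Rotating 180° by 90° clockwise gives 270° — the wind blows toward the west.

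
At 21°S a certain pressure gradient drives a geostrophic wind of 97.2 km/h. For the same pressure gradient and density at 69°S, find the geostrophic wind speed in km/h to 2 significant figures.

With the same pressure gradient and density, V_g ∝ 1/f ∝ 1/sin φ.
V₂ = V₁ · sin φ₁ / sin φ₂ = 97.2 × sin 21° / sin 69°
V₂ = 97.2 × 0.3584/0.9336 = 37 km/h

37 km/h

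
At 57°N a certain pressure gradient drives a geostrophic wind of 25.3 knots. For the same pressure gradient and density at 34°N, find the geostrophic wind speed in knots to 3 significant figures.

37.9 knots

With the same pressure gradient and density, V_g ∝ 1/f ∝ 1/sin φ.
V₂ = V₁ · sin φ₁ / sin φ₂ = 25.3 × sin 57° / sin 34°
V₂ = 25.3 × 0.8387/0.5592 = 37.9 knots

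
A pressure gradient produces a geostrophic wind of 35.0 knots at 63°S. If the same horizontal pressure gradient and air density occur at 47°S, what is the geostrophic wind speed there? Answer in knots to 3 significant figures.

42.6 knots

With the same pressure gradient and density, V_g ∝ 1/f ∝ 1/sin φ.
V₂ = V₁ · sin φ₁ / sin φ₂ = 35.0 × sin 63° / sin 47°
V₂ = 35.0 × 0.8910/0.7314 = 42.6 knots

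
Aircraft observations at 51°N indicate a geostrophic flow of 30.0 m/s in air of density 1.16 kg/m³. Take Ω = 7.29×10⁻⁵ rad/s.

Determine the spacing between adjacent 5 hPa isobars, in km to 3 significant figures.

127 km

Coriolis parameter at 51°N:
f = 2Ω sin φ = 2 × 7.29×10⁻⁵ × sin 51° = 1.13×10⁻⁴ s⁻¹
Geostrophic balance rearranged: |∂P/∂n| = f ρ V_g
|∂P/∂n| = 1.13×10⁻⁴ × 1.16 × 30.0 = 3.94×10⁻³ Pa/m
Isobar spacing: Δn = ΔP/|∂P/∂n| = 500 Pa / 3.94×10⁻³ Pa/m = 126803 m ≈ 127 km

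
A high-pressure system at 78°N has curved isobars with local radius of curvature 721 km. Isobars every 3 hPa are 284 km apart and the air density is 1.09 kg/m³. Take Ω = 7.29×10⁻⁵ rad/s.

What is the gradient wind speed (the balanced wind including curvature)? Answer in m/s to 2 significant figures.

Coriolis parameter at 78°N:
f = 2Ω sin φ = 2 × 7.29×10⁻⁵ × sin 78° = 1.43×10⁻⁴ s⁻¹
Pressure gradient: |∂P/∂n| = 300 Pa / 284000 m = 1.06×10⁻³ Pa/m
Geostrophic speed: V_g = |∂P/∂n|/(fρ) = 1.06×10⁻³/(1.43×10⁻⁴ × 1.09) = 6.80 m/s
Around a high, pressure-gradient force acts outward with centrifugal, so Coriolis balances both:
fV = (1/ρ)|∂P/∂n| + V²/R  →  V² − fR·V + fR·V_g = 0
With fR = 1.43×10⁻⁴ × 721×10³ m = 103 m/s:
V = [fR − √((fR)² − 4 fR V_g)]/2 = [103 − √(103² − 4×103×6.8)]/2 = 7.32 m/s
Supergeostrophic (V > V_g = 6.8 m/s), as expected around a high.

7.3 m/s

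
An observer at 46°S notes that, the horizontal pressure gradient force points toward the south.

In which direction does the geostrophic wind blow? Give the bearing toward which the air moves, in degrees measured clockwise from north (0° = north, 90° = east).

090°

The pressure-gradient force points toward the south (bearing 180°).
Geostrophic balance: in the Southern Hemisphere the Coriolis force deflects motion to the left, so the geostrophic wind blows 90° to the left of the pressure-gradient force (low pressure on the right).
Rotating 180° by 90° counterclockwise gives 090° — the wind blows toward the east.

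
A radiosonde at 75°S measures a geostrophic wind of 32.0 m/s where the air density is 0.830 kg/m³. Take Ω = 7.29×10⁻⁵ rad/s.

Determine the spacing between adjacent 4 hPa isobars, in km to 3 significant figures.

Coriolis parameter at 75°S:
f = 2Ω sin φ = 2 × 7.29×10⁻⁵ × sin 75° = 1.41×10⁻⁴ s⁻¹
Geostrophic balance rearranged: |∂P/∂n| = f ρ V_g
|∂P/∂n| = 1.41×10⁻⁴ × 0.830 × 32.0 = 3.74×10⁻³ Pa/m
Isobar spacing: Δn = ΔP/|∂P/∂n| = 400 Pa / 3.74×10⁻³ Pa/m = 106938 m ≈ 107 km

107 km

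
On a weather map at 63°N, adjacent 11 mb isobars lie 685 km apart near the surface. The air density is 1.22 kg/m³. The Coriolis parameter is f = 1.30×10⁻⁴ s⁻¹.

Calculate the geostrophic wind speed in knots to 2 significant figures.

20 knots

Pressure gradient: |∂P/∂n| = 1100 Pa / 685000 m = 1.61×10⁻³ Pa/m
Geostrophic balance (pressure-gradient force = Coriolis force):
V_g = (1/(fρ)) |∂P/∂n| = 1.61×10⁻³ / (1.30×10⁻⁴ × 1.22) = 10.1 m/s
Converting: 10.1 m/s × 1.944 = 20 knots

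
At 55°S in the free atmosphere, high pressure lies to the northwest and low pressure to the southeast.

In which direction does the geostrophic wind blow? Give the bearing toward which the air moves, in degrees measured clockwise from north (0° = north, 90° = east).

045°

The pressure-gradient force points toward the southeast (bearing 135°).
Geostrophic balance: in the Southern Hemisphere the Coriolis force deflects motion to the left, so the geostrophic wind blows 90° to the left of the pressure-gradient force (low pressure on the right).
Rotating 135° by 90° counterclockwise gives 045° — the wind blows toward the northeast.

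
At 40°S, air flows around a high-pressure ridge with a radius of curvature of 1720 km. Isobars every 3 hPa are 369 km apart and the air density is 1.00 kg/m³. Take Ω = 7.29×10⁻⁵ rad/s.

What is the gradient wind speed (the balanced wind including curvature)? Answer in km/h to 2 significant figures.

Coriolis parameter at 40°S:
f = 2Ω sin φ = 2 × 7.29×10⁻⁵ × sin 40° = 9.37×10⁻⁵ s⁻¹
Pressure gradient: |∂P/∂n| = 300 Pa / 369000 m = 8.13×10⁻⁴ Pa/m
Geostrophic speed: V_g = |∂P/∂n|/(fρ) = 8.13×10⁻⁴/(9.37×10⁻⁵ × 1.00) = 8.68 m/s
Around a high, pressure-gradient force acts outward with centrifugal, so Coriolis balances both:
fV = (1/ρ)|∂P/∂n| + V²/R  →  V² − fR·V + fR·V_g = 0
With fR = 9.37×10⁻⁵ × 1720×10³ m = 161 m/s:
V = [fR − √((fR)² − 4 fR V_g)]/2 = [161 − √(161² − 4×161×8.68)]/2 = 9.2 m/s
Supergeostrophic (V > V_g = 8.68 m/s), as expected around a high.
Converting: 9.2 m/s × 3.6 = 33 km/h

33 km/h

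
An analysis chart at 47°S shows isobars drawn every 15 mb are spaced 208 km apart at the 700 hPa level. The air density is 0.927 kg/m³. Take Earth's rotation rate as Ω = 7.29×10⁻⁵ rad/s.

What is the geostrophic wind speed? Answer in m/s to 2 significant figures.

Coriolis parameter at 47°S:
f = 2Ω sin φ = 2 × 7.29×10⁻⁵ × sin 47° = 1.07×10⁻⁴ s⁻¹
Pressure gradient: |∂P/∂n| = 1500 Pa / 208000 m = 7.21×10⁻³ Pa/m
Geostrophic balance (pressure-gradient force = Coriolis force):
V_g = (1/(fρ)) |∂P/∂n| = 7.21×10⁻³ / (1.07×10⁻⁴ × 0.927) = 73.0 m/s

73 m/s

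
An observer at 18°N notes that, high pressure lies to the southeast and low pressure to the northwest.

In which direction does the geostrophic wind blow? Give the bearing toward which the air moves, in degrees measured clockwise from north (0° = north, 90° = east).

045°

The pressure-gradient force points toward the northwest (bearing 315°).
Geostrophic balance: in the Northern Hemisphere the Coriolis force deflects motion to the right, so the geostrophic wind blows 90° to the right of the pressure-gradient force (low pressure on the left).
Rotating 315° by 90° clockwise gives 045° — the wind blows toward the northeast.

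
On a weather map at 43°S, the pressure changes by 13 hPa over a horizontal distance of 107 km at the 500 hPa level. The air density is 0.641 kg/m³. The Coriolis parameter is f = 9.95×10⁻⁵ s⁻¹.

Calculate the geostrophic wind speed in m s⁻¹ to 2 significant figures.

190 m s⁻¹

Pressure gradient: |∂P/∂n| = 1300 Pa / 107000 m = 1.21×10⁻² Pa/m
Geostrophic balance (pressure-gradient force = Coriolis force):
V_g = (1/(fρ)) |∂P/∂n| = 1.21×10⁻² / (9.95×10⁻⁵ × 0.641) = 190 m/s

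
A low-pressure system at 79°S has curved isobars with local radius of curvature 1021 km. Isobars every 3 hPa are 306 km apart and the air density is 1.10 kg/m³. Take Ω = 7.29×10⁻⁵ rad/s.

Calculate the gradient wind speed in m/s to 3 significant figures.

5.98 m/s

Coriolis parameter at 79°S:
f = 2Ω sin φ = 2 × 7.29×10⁻⁵ × sin 79° = 1.43×10⁻⁴ s⁻¹
Pressure gradient: |∂P/∂n| = 300 Pa / 306000 m = 9.80×10⁻⁴ Pa/m
Geostrophic speed: V_g = |∂P/∂n|/(fρ) = 9.80×10⁻⁴/(1.43×10⁻⁴ × 1.10) = 6.23 m/s
Around a low, centrifugal force acts outward with Coriolis, so pressure-gradient force balances both:
(1/ρ)|∂P/∂n| = fV + V²/R  →  V² + fR·V − fR·V_g = 0
With fR = 1.43×10⁻⁴ × 1021×10³ m = 146 m/s:
V = [−fR + √((fR)² + 4 fR V_g)]/2 = [−146 + √(146² + 4×146×6.23)]/2 = 5.98 m/s
Subgeostrophic (V < V_g = 6.23 m/s), as expected around a low.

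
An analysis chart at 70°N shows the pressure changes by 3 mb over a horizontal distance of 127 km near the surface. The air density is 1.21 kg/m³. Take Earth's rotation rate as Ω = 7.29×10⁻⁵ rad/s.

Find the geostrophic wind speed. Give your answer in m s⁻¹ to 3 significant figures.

14.2 m s⁻¹

Coriolis parameter at 70°N:
f = 2Ω sin φ = 2 × 7.29×10⁻⁵ × sin 70° = 1.37×10⁻⁴ s⁻¹
Pressure gradient: |∂P/∂n| = 300 Pa / 127000 m = 2.36×10⁻³ Pa/m
Geostrophic balance (pressure-gradient force = Coriolis force):
V_g = (1/(fρ)) |∂P/∂n| = 2.36×10⁻³ / (1.37×10⁻⁴ × 1.21) = 14.2 m/s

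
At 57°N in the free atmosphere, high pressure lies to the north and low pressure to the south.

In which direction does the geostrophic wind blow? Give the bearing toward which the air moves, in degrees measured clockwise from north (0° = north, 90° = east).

The pressure-gradient force points toward the south (bearing 180°).
Geostrophic balance: in the Northern Hemisphere the Coriolis force deflects motion to the right, so the geostrophic wind blows 90° to the right of the pressure-gradient force (low pressure on the left).
Rotating 180° by 90° clockwise gives 270° — the wind blows toward the west.

270°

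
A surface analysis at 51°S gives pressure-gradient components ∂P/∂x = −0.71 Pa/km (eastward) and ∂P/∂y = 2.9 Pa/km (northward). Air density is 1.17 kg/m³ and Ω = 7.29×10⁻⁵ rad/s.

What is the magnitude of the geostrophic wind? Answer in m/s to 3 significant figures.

Coriolis parameter at 51°S:
f = 2Ω sin φ = 2 × 7.29×10⁻⁵ × sin 51° = 1.13×10⁻⁴ s⁻¹
In the Southern Hemisphere f is negative: f = −1.13×10⁻⁴ s⁻¹.
Component geostrophic relations (x east, y north):
u_g = −(1/(fρ)) ∂P/∂y,  v_g = (1/(fρ)) ∂P/∂x
u_g = −(2.9×10⁻³)/(−1.13×10⁻⁴ × 1.17) = 21.9 m/s;  v_g = (−0.71×10⁻³)/(−1.13×10⁻⁴ × 1.17) = 5.36 m/s
|V_g| = √(u_g² + v_g²) = 22.5 m/s

22.5 m/s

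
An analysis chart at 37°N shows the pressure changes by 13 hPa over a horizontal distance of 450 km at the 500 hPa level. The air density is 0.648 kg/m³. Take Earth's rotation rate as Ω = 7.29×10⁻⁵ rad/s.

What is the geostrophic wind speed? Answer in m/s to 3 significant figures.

Coriolis parameter at 37°N:
f = 2Ω sin φ = 2 × 7.29×10⁻⁵ × sin 37° = 8.77×10⁻⁵ s⁻¹
Pressure gradient: |∂P/∂n| = 1300 Pa / 450000 m = 2.89×10⁻³ Pa/m
Geostrophic balance (pressure-gradient force = Coriolis force):
V_g = (1/(fρ)) |∂P/∂n| = 2.89×10⁻³ / (8.77×10⁻⁵ × 0.648) = 50.8 m/s

50.8 m/s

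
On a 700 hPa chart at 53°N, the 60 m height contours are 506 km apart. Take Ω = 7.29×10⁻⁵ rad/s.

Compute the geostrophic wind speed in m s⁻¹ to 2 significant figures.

Coriolis parameter at 53°N:
f = 2Ω sin φ = 2 × 7.29×10⁻⁵ × sin 53° = 1.16×10⁻⁴ s⁻¹
Height gradient: |∂Z/∂n| = 60 m / 506000 m = 1.19×10⁻⁴
On a pressure surface, geostrophic balance gives V_g = (g/f)|∂Z/∂n|:
V_g = 9.81 × 1.19×10⁻⁴ / 1.16×10⁻⁴ = 9.99 m/s

10.0 m s⁻¹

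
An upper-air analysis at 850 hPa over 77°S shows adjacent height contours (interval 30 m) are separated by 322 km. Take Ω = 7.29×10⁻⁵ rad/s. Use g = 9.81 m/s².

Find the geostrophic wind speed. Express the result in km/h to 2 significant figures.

23 km/h

Coriolis parameter at 77°S:
f = 2Ω sin φ = 2 × 7.29×10⁻⁵ × sin 77° = 1.42×10⁻⁴ s⁻¹
Height gradient: |∂Z/∂n| = 30 m / 322000 m = 9.32×10⁻⁵
On a pressure surface, geostrophic balance gives V_g = (g/f)|∂Z/∂n|:
V_g = 9.81 × 9.32×10⁻⁵ / 1.42×10⁻⁴ = 6.43 m/s
Converting: 6.43 m/s × 3.6 = 23 km/h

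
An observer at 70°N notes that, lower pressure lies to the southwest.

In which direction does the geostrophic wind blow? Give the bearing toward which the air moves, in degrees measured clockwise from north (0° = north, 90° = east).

315°

The pressure-gradient force points toward the southwest (bearing 225°).
Geostrophic balance: in the Northern Hemisphere the Coriolis force deflects motion to the right, so the geostrophic wind blows 90° to the right of the pressure-gradient force (low pressure on the left).
Rotating 225° by 90° clockwise gives 315° — the wind blows toward the northwest.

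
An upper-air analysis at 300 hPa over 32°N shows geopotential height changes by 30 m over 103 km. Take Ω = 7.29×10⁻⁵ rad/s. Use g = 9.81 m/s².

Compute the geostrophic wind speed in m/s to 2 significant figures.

37 m/s

Coriolis parameter at 32°N:
f = 2Ω sin φ = 2 × 7.29×10⁻⁵ × sin 32° = 7.73×10⁻⁵ s⁻¹
Height gradient: |∂Z/∂n| = 30 m / 103000 m = 2.91×10⁻⁴
On a pressure surface, geostrophic balance gives V_g = (g/f)|∂Z/∂n|:
V_g = 9.81 × 2.91×10⁻⁴ / 7.73×10⁻⁵ = 37.0 m/s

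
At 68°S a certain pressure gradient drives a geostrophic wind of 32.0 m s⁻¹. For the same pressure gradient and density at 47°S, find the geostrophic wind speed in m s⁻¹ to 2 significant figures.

41 m s⁻¹

With the same pressure gradient and density, V_g ∝ 1/f ∝ 1/sin φ.
V₂ = V₁ · sin φ₁ / sin φ₂ = 32.0 × sin 68° / sin 47°
V₂ = 32.0 × 0.9272/0.7314 = 41 m s⁻¹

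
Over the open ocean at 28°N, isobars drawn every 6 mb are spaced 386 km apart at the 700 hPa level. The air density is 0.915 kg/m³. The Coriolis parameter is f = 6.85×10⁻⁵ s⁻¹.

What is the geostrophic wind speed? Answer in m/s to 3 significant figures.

Pressure gradient: |∂P/∂n| = 600 Pa / 386000 m = 1.55×10⁻³ Pa/m
Geostrophic balance (pressure-gradient force = Coriolis force):
V_g = (1/(fρ)) |∂P/∂n| = 1.55×10⁻³ / (6.85×10⁻⁵ × 0.915) = 24.8 m/s

24.8 m/s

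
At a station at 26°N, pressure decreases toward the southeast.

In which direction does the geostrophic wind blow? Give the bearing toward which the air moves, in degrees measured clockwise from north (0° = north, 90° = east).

The pressure-gradient force points toward the southeast (bearing 135°).
Geostrophic balance: in the Northern Hemisphere the Coriolis force deflects motion to the right, so the geostrophic wind blows 90° to the right of the pressure-gradient force (low pressure on the left).
Rotating 135° by 90° clockwise gives 225° — the wind blows toward the southwest.

225°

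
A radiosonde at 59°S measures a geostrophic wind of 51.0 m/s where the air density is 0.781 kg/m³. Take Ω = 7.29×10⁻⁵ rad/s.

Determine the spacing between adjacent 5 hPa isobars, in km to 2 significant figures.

100 km

Coriolis parameter at 59°S:
f = 2Ω sin φ = 2 × 7.29×10⁻⁵ × sin 59° = 1.25×10⁻⁴ s⁻¹
Geostrophic balance rearranged: |∂P/∂n| = f ρ V_g
|∂P/∂n| = 1.25×10⁻⁴ × 0.781 × 51.0 = 4.98×10⁻³ Pa/m
Isobar spacing: Δn = ΔP/|∂P/∂n| = 500 Pa / 4.98×10⁻³ Pa/m = 100444 m ≈ 100 km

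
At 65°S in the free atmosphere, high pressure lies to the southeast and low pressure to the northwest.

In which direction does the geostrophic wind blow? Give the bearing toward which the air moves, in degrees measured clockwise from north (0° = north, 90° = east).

225°

The pressure-gradient force points toward the northwest (bearing 315°).
Geostrophic balance: in the Southern Hemisphere the Coriolis force deflects motion to the left, so the geostrophic wind blows 90° to the left of the pressure-gradient force (low pressure on the right).
Rotating 315° by 90° counterclockwise gives 225° — the wind blows toward the southwest.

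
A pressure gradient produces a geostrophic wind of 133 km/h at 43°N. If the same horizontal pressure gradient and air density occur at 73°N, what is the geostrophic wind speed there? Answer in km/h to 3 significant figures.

94.9 km/h

With the same pressure gradient and density, V_g ∝ 1/f ∝ 1/sin φ.
V₂ = V₁ · sin φ₁ / sin φ₂ = 133 × sin 43° / sin 73°
V₂ = 133 × 0.6820/0.9563 = 94.9 km/h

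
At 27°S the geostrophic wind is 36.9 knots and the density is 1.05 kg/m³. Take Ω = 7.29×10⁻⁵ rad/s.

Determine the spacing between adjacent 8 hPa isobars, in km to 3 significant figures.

Coriolis parameter at 27°S:
f = 2Ω sin φ = 2 × 7.29×10⁻⁵ × sin 27° = 6.62×10⁻⁵ s⁻¹
Wind speed in SI: 36.9 knots = 19.0 m/s
Geostrophic balance rearranged: |∂P/∂n| = f ρ V_g
|∂P/∂n| = 6.62×10⁻⁵ × 1.05 × 19.0 = 1.32×10⁻³ Pa/m
Isobar spacing: Δn = ΔP/|∂P/∂n| = 800 Pa / 1.32×10⁻³ Pa/m = 606362 m ≈ 606 km

606 km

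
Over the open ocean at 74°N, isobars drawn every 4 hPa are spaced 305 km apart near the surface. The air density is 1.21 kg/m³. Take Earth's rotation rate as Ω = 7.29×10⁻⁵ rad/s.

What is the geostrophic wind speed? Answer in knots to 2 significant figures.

15 knots

Coriolis parameter at 74°N:
f = 2Ω sin φ = 2 × 7.29×10⁻⁵ × sin 74° = 1.40×10⁻⁴ s⁻¹
Pressure gradient: |∂P/∂n| = 400 Pa / 305000 m = 1.31×10⁻³ Pa/m
Geostrophic balance (pressure-gradient force = Coriolis force):
V_g = (1/(fρ)) |∂P/∂n| = 1.31×10⁻³ / (1.40×10⁻⁴ × 1.21) = 7.73 m/s
Converting: 7.73 m/s × 1.944 = 15 knots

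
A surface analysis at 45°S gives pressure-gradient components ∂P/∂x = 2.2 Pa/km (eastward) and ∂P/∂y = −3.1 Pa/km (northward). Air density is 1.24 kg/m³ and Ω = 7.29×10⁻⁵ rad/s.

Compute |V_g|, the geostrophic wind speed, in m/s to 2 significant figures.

30 m/s

Coriolis parameter at 45°S:
f = 2Ω sin φ = 2 × 7.29×10⁻⁵ × sin 45° = 1.03×10⁻⁴ s⁻¹
In the Southern Hemisphere f is negative: f = −1.03×10⁻⁴ s⁻¹.
Component geostrophic relations (x east, y north):
u_g = −(1/(fρ)) ∂P/∂y,  v_g = (1/(fρ)) ∂P/∂x
u_g = −(−3.1×10⁻³)/(−1.03×10⁻⁴ × 1.24) = −24.2 m/s;  v_g = (2.2×10⁻³)/(−1.03×10⁻⁴ × 1.24) = −17.2 m/s
|V_g| = √(u_g² + v_g²) = 29.7 m/s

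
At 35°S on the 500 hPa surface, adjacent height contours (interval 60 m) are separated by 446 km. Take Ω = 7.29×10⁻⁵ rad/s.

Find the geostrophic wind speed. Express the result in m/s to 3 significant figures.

Coriolis parameter at 35°S:
f = 2Ω sin φ = 2 × 7.29×10⁻⁵ × sin 35° = 8.36×10⁻⁵ s⁻¹
Height gradient: |∂Z/∂n| = 60 m / 446000 m = 1.35×10⁻⁴
On a pressure surface, geostrophic balance gives V_g = (g/f)|∂Z/∂n|:
V_g = 9.81 × 1.35×10⁻⁴ / 8.36×10⁻⁵ = 15.8 m/s

15.8 m/s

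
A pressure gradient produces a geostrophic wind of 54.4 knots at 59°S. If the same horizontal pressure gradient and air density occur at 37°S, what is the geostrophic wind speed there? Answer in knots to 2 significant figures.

With the same pressure gradient and density, V_g ∝ 1/f ∝ 1/sin φ.
V₂ = V₁ · sin φ₁ / sin φ₂ = 54.4 × sin 59° / sin 37°
V₂ = 54.4 × 0.8572/0.6018 = 77 knots

77 knots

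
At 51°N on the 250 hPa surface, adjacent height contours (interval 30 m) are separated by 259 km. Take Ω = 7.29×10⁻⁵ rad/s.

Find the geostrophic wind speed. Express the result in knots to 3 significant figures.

19.5 knots

Coriolis parameter at 51°N:
f = 2Ω sin φ = 2 × 7.29×10⁻⁵ × sin 51° = 1.13×10⁻⁴ s⁻¹
Height gradient: |∂Z/∂n| = 30 m / 259000 m = 1.16×10⁻⁴
On a pressure surface, geostrophic balance gives V_g = (g/f)|∂Z/∂n|:
V_g = 9.81 × 1.16×10⁻⁴ / 1.13×10⁻⁴ = 10.0 m/s
Converting: 10.0 m/s × 1.944 = 19.5 knots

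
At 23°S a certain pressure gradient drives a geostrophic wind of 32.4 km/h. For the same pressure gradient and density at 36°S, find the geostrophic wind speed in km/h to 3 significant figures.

With the same pressure gradient and density, V_g ∝ 1/f ∝ 1/sin φ.
V₂ = V₁ · sin φ₁ / sin φ₂ = 32.4 × sin 23° / sin 36°
V₂ = 32.4 × 0.3907/0.5878 = 21.5 km/h

21.5 km/h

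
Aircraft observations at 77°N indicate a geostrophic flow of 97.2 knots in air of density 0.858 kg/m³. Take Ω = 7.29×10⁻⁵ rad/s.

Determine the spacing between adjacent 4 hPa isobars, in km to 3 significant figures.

Coriolis parameter at 77°N:
f = 2Ω sin φ = 2 × 7.29×10⁻⁵ × sin 77° = 1.42×10⁻⁴ s⁻¹
Wind speed in SI: 97.2 knots = 50.0 m/s
Geostrophic balance rearranged: |∂P/∂n| = f ρ V_g
|∂P/∂n| = 1.42×10⁻⁴ × 0.858 × 50.0 = 6.09×10⁻³ Pa/m
Isobar spacing: Δn = ΔP/|∂P/∂n| = 400 Pa / 6.09×10⁻³ Pa/m = 65628 m ≈ 65.6 km

65.6 km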